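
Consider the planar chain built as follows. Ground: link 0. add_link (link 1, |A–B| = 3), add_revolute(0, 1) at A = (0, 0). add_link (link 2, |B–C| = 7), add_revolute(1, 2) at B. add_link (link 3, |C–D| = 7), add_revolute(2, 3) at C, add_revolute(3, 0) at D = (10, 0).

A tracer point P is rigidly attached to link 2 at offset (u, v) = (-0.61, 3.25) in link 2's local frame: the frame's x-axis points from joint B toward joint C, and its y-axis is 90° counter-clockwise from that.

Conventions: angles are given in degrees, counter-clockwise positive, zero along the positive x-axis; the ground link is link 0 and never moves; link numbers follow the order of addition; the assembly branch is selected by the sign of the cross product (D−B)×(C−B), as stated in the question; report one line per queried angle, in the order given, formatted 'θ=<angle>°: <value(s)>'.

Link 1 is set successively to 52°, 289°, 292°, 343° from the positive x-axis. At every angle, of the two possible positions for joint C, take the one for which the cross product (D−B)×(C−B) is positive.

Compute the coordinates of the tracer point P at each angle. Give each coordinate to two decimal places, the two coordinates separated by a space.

A=(0,0), D=(10.00,0)
θ=52°: B = A + 3.00·(cos52°, sin52°) = (1.8470, 2.3640)
θ=52°: |BD| = 8.4888
θ=52°: circle(B,7.00) ∩ circle(D,7.00): a=4.2444, h=5.5664
θ=52°:   candidates: C₊=(7.4737,6.5282) cross=47.252; C₋=(4.3733,-4.1642) cross=-47.252
θ=52°:   branch + wants cross > 0 → take C=(7.4737,6.5282) (cross=47.252)
θ=52°: ex = (C−B)/|BC| = (0.8038,0.5949); ey = (-0.5949,0.8038)
θ=52°: P = B + -0.61·ex + 3.25·ey = (-0.5767,4.6135)
θ=289°: B = A + 3.00·(cos289°, sin289°) = (0.9767, -2.8366)
θ=289°: |BD| = 9.4586
θ=289°: circle(B,7.00) ∩ circle(D,7.00): a=4.7293, h=5.1608
θ=289°:   candidates: C₊=(3.9407,3.5050) cross=48.814; C₋=(7.0360,-6.3415) cross=-48.814
θ=289°:   branch + wants cross > 0 → take C=(3.9407,3.5050) (cross=48.814)
θ=289°: ex = (C−B)/|BC| = (0.4234,0.9059); ey = (-0.9059,0.4234)
θ=289°: P = B + -0.61·ex + 3.25·ey = (-2.2259,-2.0130)
θ=292°: B = A + 3.00·(cos292°, sin292°) = (1.1238, -2.7816)
θ=292°: |BD| = 9.3018
θ=292°: circle(B,7.00) ∩ circle(D,7.00): a=4.6509, h=5.2315
θ=292°:   candidates: C₊=(3.9975,3.6014) cross=48.663; C₋=(7.1263,-6.3829) cross=-48.663
θ=292°:   branch + wants cross > 0 → take C=(3.9975,3.6014) (cross=48.663)
θ=292°: ex = (C−B)/|BC| = (0.4105,0.9118); ey = (-0.9118,0.4105)
θ=292°: P = B + -0.61·ex + 3.25·ey = (-2.0901,-2.0036)
θ=343°: B = A + 3.00·(cos343°, sin343°) = (2.8689, -0.8771)
θ=343°: |BD| = 7.1848
θ=343°: circle(B,7.00) ∩ circle(D,7.00): a=3.5924, h=6.0079
θ=343°:   candidates: C₊=(5.7010,5.5244) cross=43.166; C₋=(7.1679,-6.4015) cross=-43.166
θ=343°:   branch + wants cross > 0 → take C=(5.7010,5.5244) (cross=43.166)
θ=343°: ex = (C−B)/|BC| = (0.4046,0.9145); ey = (-0.9145,0.4046)
θ=343°: P = B + -0.61·ex + 3.25·ey = (-0.3500,-0.1201)

θ=52°: -0.58 4.61
θ=289°: -2.23 -2.01
θ=292°: -2.09 -2.00
θ=343°: -0.35 -0.12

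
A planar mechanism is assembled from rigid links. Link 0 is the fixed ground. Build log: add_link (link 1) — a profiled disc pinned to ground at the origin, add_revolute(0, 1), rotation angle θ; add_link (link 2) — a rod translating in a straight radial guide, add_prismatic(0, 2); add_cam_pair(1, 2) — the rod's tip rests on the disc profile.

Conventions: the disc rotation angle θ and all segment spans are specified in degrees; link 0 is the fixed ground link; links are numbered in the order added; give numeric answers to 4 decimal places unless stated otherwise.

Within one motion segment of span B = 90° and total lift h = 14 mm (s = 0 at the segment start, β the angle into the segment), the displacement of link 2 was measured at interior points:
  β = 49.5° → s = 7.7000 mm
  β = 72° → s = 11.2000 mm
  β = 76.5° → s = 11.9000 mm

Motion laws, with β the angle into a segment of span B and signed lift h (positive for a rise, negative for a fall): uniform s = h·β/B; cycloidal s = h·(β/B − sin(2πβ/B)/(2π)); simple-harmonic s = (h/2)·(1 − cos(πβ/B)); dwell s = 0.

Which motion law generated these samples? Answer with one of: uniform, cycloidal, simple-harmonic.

candidates at β/B = r: uniform s = h·r (linear in β); cycloidal s = h·(r − sin(2πr)/(2π)); simple-harmonic s = (h/2)(1 − cos(πr))
β=49.5°: printed 7.7000 | uniform 7.7000, cycloidal 8.3885, simple-harmonic 8.0950
β=72°: printed 11.2000 | uniform 11.2000, cycloidal 13.3191, simple-harmonic 12.6631
β=76.5°: printed 11.9000 | uniform 11.9000, cycloidal 13.7026, simple-harmonic 13.2370
only one law matches every sample → uniform

uniform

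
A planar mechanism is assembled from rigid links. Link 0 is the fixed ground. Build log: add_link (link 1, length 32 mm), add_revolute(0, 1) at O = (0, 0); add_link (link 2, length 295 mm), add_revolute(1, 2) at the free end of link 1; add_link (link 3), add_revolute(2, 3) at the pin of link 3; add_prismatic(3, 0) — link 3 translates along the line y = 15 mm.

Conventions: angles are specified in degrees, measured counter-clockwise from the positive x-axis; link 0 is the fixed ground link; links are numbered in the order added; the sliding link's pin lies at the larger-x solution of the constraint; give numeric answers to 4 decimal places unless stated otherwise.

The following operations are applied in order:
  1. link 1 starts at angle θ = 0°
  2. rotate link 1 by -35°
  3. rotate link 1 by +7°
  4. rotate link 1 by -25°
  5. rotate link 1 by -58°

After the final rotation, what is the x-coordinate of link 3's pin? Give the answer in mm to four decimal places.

geometry: r = 32 mm, L = 295 mm, e = 15 mm; θ starts at 0°
rotate link 1 by -35°: θ ← 0° -35° = -35°
rotate link 1 by +7°: θ ← -35° +7° = -28°
rotate link 1 by -25°: θ ← -28° -25° = -53°
rotate link 1 by -58°: θ ← -53° -58° = -111°
crank pin P = (r cos θ, r sin θ) = (-11.467774, -29.874574)
h = r sin θ − e = -29.874574 − 15 = -44.874574
x = r cos θ + √(L² − h²) = -11.467774 + 291.566927 = 280.099152

280.0992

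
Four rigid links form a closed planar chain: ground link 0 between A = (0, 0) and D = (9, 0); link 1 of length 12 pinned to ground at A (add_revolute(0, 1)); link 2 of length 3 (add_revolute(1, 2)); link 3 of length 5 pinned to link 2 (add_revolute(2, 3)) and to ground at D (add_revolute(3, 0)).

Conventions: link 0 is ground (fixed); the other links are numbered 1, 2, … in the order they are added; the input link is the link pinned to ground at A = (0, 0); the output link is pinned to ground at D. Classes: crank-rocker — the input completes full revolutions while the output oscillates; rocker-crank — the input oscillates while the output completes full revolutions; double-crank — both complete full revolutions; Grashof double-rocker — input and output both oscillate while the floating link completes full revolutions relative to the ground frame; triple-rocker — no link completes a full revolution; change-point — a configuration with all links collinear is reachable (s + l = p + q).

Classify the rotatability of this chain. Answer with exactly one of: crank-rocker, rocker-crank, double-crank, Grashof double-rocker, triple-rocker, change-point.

lengths: ground=9, input=12, coupler=3, output=5
sorted: s=3 (shortest), l=12 (longest), p+q=14
s + l = 15 vs p + q = 14
s + l > p + q → non-Grashof → no link fully rotates → triple-rocker

triple-rocker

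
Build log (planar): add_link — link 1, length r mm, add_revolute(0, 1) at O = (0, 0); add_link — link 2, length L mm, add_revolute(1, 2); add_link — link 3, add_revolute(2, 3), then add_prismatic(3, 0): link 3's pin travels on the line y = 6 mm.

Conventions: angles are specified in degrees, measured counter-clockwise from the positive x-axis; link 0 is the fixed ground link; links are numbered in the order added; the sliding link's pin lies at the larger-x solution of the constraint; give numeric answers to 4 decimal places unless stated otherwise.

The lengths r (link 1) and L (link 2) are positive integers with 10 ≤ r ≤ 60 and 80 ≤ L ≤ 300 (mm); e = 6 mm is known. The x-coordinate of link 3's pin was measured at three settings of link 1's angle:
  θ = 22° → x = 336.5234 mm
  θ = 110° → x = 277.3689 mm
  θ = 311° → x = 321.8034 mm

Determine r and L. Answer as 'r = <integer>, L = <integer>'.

constraint per measurement: (x − r cos θ)² + (r sin θ − e)² = L²
subtracting the θ₁ and θ₂ equations cancels the r² and L² terms:
r = (x₁² − x₂²) / (2[(x₁cos θ₁ + e sin θ₁) − (x₂cos θ₂ + e sin θ₂)]) = 45.0000 → r = 45
L² = (x₁ − r cos θ₁)² + (r sin θ₁ − e)² = 87024.9955 → L = 295.0000 → L = 295
check at θ₃=311°: x = 321.8034 (printed 321.8034) ✓

r = 45, L = 295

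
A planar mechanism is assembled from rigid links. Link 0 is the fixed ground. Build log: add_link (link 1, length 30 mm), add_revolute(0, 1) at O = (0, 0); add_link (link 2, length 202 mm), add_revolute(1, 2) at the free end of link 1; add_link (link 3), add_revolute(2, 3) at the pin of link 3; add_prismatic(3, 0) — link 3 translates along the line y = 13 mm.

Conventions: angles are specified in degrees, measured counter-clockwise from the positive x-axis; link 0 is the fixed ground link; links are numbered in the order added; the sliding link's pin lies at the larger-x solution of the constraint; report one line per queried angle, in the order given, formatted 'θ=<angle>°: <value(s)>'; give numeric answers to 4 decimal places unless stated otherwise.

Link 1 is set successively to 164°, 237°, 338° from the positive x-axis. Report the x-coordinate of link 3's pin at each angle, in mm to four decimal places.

geometry: r = 30 mm, L = 202 mm, e = 13 mm
θ=164°: crank pin P = (r cos θ, r sin θ) = (-28.837851, 8.269121)
θ=164°: h = r sin θ − e = 8.269121 − 13 = -4.730879
θ=164°: x = r cos θ + √(L² − h²) = -28.837851 + 201.944593 = 173.106742
θ=237°: crank pin P = (r cos θ, r sin θ) = (-16.339171, -25.160117)
θ=237°: h = r sin θ − e = -25.160117 − 13 = -38.160117
θ=237°: x = r cos θ + √(L² − h²) = -16.339171 + 198.362813 = 182.023642
θ=338°: crank pin P = (r cos θ, r sin θ) = (27.815516, -11.238198)
θ=338°: h = r sin θ − e = -11.238198 − 13 = -24.238198
θ=338°: x = r cos θ + √(L² − h²) = 27.815516 + 200.540544 = 228.356060

θ=164°: 173.1067
θ=237°: 182.0236
θ=338°: 228.3561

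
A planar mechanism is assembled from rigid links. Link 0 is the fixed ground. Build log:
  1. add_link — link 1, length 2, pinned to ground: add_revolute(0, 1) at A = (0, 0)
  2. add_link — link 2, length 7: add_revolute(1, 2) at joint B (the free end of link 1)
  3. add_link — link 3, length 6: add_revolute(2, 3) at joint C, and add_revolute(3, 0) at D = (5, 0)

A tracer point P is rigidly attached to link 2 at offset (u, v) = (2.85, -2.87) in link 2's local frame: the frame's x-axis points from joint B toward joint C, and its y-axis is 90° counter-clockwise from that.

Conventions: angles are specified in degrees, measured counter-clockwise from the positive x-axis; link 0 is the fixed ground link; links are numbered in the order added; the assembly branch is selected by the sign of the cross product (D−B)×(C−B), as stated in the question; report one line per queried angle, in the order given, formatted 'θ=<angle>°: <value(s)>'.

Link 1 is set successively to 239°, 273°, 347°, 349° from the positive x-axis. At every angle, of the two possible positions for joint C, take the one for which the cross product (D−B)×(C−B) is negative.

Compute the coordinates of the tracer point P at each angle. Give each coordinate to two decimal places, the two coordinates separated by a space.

A=(0,0), D=(5.00,0)
θ=239°: B = A + 2.00·(cos239°, sin239°) = (-1.0301, -1.7143)
θ=239°: |BD| = 6.2690
θ=239°: circle(B,7.00) ∩ circle(D,6.00): a=4.1714, h=5.6214
θ=239°:   candidates: C₊=(1.4451,4.8335) cross=35.241; C₋=(4.5195,-5.9807) cross=-35.241
θ=239°:   branch - wants cross < 0 → take C=(4.5195,-5.9807) (cross=-35.241)
θ=239°: ex = (C−B)/|BC| = (0.7928,-0.6095); ey = (0.6095,0.7928)
θ=239°: P = B + 2.85·ex + -2.87·ey = (-0.5198,-5.7267)
θ=273°: B = A + 2.00·(cos273°, sin273°) = (0.1047, -1.9973)
θ=273°: |BD| = 5.2871
θ=273°: circle(B,7.00) ∩ circle(D,6.00): a=3.8730, h=5.8310
θ=273°:   candidates: C₊=(1.4879,4.8647) cross=30.829; C₋=(5.8934,-5.9331) cross=-30.829
θ=273°:   branch - wants cross < 0 → take C=(5.8934,-5.9331) (cross=-30.829)
θ=273°: ex = (C−B)/|BC| = (0.8270,-0.5623); ey = (0.5623,0.8270)
θ=273°: P = B + 2.85·ex + -2.87·ey = (0.8478,-5.9731)
θ=347°: B = A + 2.00·(cos347°, sin347°) = (1.9487, -0.4499)
θ=347°: |BD| = 3.0843
θ=347°: circle(B,7.00) ∩ circle(D,6.00): a=3.6496, h=5.9733
θ=347°:   candidates: C₊=(4.6880,5.9919) cross=18.423; C₋=(6.4306,-5.8269) cross=-18.423
θ=347°:   branch - wants cross < 0 → take C=(6.4306,-5.8269) (cross=-18.423)
θ=347°: ex = (C−B)/|BC| = (0.6403,-0.7681); ey = (0.7681,0.6403)
θ=347°: P = B + 2.85·ex + -2.87·ey = (1.5689,-4.4767)
θ=349°: B = A + 2.00·(cos349°, sin349°) = (1.9633, -0.3816)
θ=349°: |BD| = 3.0606
θ=349°: circle(B,7.00) ∩ circle(D,6.00): a=3.6541, h=5.9706
θ=349°:   candidates: C₊=(4.8444,5.9980) cross=18.274; C₋=(6.3332,-5.8500) cross=-18.274
θ=349°:   branch - wants cross < 0 → take C=(6.3332,-5.8500) (cross=-18.274)
θ=349°: ex = (C−B)/|BC| = (0.6243,-0.7812); ey = (0.7812,0.6243)
θ=349°: P = B + 2.85·ex + -2.87·ey = (1.5004,-4.3997)

θ=239°: -0.52 -5.73
θ=273°: 0.85 -5.97
θ=347°: 1.57 -4.48
θ=349°: 1.50 -4.40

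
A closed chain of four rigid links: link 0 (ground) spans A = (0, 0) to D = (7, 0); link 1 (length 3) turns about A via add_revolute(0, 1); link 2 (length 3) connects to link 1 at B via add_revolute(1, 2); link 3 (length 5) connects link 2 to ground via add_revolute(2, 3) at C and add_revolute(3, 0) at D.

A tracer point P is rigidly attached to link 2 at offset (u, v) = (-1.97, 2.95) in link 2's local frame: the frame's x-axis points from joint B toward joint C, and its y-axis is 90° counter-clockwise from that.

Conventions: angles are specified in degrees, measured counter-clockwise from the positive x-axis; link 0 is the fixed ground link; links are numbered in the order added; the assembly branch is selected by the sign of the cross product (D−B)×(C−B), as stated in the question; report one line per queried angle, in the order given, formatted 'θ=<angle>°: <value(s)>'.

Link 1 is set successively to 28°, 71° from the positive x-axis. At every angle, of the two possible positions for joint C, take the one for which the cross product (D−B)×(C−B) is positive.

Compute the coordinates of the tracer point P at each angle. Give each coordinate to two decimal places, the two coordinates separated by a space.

A=(0,0), D=(7.00,0)
θ=28°: B = A + 3.00·(cos28°, sin28°) = (2.6488, 1.4084)
θ=28°: |BD| = 4.5734
θ=28°: circle(B,3.00) ∩ circle(D,5.00): a=0.5375, h=2.9515
θ=28°:   candidates: C₊=(4.0691,4.0509) cross=13.498; C₋=(2.2513,-1.5651) cross=-13.498
θ=28°:   branch + wants cross > 0 → take C=(4.0691,4.0509) (cross=13.498)
θ=28°: ex = (C−B)/|BC| = (0.4734,0.8808); ey = (-0.8808,0.4734)
θ=28°: P = B + -1.97·ex + 2.95·ey = (-0.8823,1.0698)
θ=71°: B = A + 3.00·(cos71°, sin71°) = (0.9767, 2.8366)
θ=71°: |BD| = 6.6578
θ=71°: circle(B,3.00) ∩ circle(D,5.00): a=2.1273, h=2.1153
θ=71°:   candidates: C₊=(3.8025,3.8440) cross=14.083; C₋=(2.0000,0.0165) cross=-14.083
θ=71°:   branch + wants cross > 0 → take C=(3.8025,3.8440) (cross=14.083)
θ=71°: ex = (C−B)/|BC| = (0.9419,0.3358); ey = (-0.3358,0.9419)
θ=71°: P = B + -1.97·ex + 2.95·ey = (-1.8695,4.9537)

θ=28°: -0.88 1.07
θ=71°: -1.87 4.95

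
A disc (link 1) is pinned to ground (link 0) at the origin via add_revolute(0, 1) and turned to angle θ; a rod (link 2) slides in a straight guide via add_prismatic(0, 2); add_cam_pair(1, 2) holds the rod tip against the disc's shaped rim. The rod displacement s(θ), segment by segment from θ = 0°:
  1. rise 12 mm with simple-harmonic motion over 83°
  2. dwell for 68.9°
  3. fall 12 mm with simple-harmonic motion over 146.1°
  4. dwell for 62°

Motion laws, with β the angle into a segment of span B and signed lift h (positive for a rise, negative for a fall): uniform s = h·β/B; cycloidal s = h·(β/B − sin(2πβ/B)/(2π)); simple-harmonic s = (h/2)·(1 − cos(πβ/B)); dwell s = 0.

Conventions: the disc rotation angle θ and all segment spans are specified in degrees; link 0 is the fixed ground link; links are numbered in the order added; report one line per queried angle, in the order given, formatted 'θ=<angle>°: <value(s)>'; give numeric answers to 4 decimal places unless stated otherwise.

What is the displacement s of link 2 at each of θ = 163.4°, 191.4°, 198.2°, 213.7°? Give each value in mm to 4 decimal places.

segment 1 (0° to 83°, simple-harmonic, h = 12) is passed completely: s = 0.0000 + (12) = 12.0000
segment 2 (83° to 151.9°, dwell): s unchanged at 12.0000
θ = 163.4° falls in segment 3 (151.9° to 298°, simple-harmonic, h = -12): β = 163.4 − 151.9 = 11.5°, B = 146.1°; Δs = -12/2·(1 − cos(π·0.0787)) = -0.1825; s = 12.0000 − 0.1825 = 11.8175
θ = 191.4° falls in segment 3 (151.9° to 298°, simple-harmonic, h = -12): β = 191.4 − 151.9 = 39.5°, B = 146.1°; Δs = -12/2·(1 − cos(π·0.2704)) = -2.0373; s = 12.0000 − 2.0373 = 9.9627
θ = 198.2° falls in segment 3 (151.9° to 298°, simple-harmonic, h = -12): β = 198.2 − 151.9 = 46.3°, B = 146.1°; Δs = -12/2·(1 − cos(π·0.3169)) = -2.7360; s = 12.0000 − 2.7360 = 9.2640
θ = 213.7° falls in segment 3 (151.9° to 298°, simple-harmonic, h = -12): β = 213.7 − 151.9 = 61.8°, B = 146.1°; Δs = -12/2·(1 − cos(π·0.4230)) = -4.5627; s = 12.0000 − 4.5627 = 7.4373

θ=163.4°: 11.8175
θ=191.4°: 9.9627
θ=198.2°: 9.2640
θ=213.7°: 7.4373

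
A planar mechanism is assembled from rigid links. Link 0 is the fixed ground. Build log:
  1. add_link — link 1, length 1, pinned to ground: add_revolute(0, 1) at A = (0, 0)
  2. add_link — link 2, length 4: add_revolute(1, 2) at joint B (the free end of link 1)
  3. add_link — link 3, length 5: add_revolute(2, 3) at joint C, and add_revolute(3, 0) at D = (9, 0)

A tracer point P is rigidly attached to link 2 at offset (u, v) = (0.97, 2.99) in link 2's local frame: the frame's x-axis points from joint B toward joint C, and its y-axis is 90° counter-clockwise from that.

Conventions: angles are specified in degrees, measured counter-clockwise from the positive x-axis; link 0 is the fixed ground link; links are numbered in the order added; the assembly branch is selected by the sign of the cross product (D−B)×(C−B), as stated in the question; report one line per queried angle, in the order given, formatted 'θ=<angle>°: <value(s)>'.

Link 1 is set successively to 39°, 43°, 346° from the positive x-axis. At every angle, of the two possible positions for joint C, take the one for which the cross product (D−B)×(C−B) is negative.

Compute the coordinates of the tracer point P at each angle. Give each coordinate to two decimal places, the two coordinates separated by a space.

A=(0,0), D=(9.00,0)
θ=39°: B = A + 1.00·(cos39°, sin39°) = (0.7771, 0.6293)
θ=39°: |BD| = 8.2469
θ=39°: circle(B,4.00) ∩ circle(D,5.00): a=3.5778, h=1.7887
θ=39°:   candidates: C₊=(4.4810,2.1398) cross=14.751; C₋=(4.2080,-1.4272) cross=-14.751
θ=39°:   branch - wants cross < 0 → take C=(4.2080,-1.4272) (cross=-14.751)
θ=39°: ex = (C−B)/|BC| = (0.8577,-0.5141); ey = (0.5141,0.8577)
θ=39°: P = B + 0.97·ex + 2.99·ey = (3.1464,2.6952)
θ=43°: B = A + 1.00·(cos43°, sin43°) = (0.7314, 0.6820)
θ=43°: |BD| = 8.2967
θ=43°: circle(B,4.00) ∩ circle(D,5.00): a=3.6060, h=1.7312
θ=43°:   candidates: C₊=(4.4674,2.1109) cross=14.363; C₋=(4.1828,-1.3397) cross=-14.363
θ=43°:   branch - wants cross < 0 → take C=(4.1828,-1.3397) (cross=-14.363)
θ=43°: ex = (C−B)/|BC| = (0.8629,-0.5054); ey = (0.5054,0.8629)
θ=43°: P = B + 0.97·ex + 2.99·ey = (3.0796,2.7717)
θ=346°: B = A + 1.00·(cos346°, sin346°) = (0.9703, -0.2419)
θ=346°: |BD| = 8.0333
θ=346°: circle(B,4.00) ∩ circle(D,5.00): a=3.4565, h=2.0131
θ=346°:   candidates: C₊=(4.3646,1.8744) cross=16.172; C₋=(4.4859,-2.1500) cross=-16.172
θ=346°:   branch - wants cross < 0 → take C=(4.4859,-2.1500) (cross=-16.172)
θ=346°: ex = (C−B)/|BC| = (0.8789,-0.4770); ey = (0.4770,0.8789)
θ=346°: P = B + 0.97·ex + 2.99·ey = (3.2491,1.9233)

θ=39°: 3.15 2.70
θ=43°: 3.08 2.77
θ=346°: 3.25 1.92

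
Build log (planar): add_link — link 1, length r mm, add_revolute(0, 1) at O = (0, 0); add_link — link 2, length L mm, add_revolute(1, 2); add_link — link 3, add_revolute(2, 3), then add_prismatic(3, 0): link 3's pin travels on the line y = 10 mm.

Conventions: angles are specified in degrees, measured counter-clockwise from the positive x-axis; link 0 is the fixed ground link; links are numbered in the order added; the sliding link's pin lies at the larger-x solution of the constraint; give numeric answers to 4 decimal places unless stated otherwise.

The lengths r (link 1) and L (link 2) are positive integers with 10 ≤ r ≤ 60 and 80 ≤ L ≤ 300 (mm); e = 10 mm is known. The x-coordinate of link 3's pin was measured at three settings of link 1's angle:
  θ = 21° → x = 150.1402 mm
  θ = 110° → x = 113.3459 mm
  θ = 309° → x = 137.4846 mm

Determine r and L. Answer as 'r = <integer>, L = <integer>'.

constraint per measurement: (x − r cos θ)² + (r sin θ − e)² = L²
subtracting the θ₁ and θ₂ equations cancels the r² and L² terms:
r = (x₁² − x₂²) / (2[(x₁cos θ₁ + e sin θ₁) − (x₂cos θ₂ + e sin θ₂)]) = 28.0000 → r = 28
L² = (x₁ − r cos θ₁)² + (r sin θ₁ − e)² = 15375.9883 → L = 124.0000 → L = 124
check at θ₃=309°: x = 137.4846 (printed 137.4846) ✓

r = 28, L = 124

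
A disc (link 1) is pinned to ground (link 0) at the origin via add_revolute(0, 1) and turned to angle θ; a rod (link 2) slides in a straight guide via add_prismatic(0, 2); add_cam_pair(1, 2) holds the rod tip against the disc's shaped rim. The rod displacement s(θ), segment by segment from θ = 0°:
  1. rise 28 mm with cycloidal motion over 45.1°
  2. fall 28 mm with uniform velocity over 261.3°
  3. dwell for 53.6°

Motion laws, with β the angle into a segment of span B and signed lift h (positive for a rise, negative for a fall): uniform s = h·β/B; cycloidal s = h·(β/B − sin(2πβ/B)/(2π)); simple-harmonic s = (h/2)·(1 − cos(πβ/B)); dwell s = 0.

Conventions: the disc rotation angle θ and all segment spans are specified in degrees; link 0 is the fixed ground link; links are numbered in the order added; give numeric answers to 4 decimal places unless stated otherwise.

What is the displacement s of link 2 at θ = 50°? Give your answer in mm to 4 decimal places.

segment 1 (0° to 45.1°, cycloidal, h = 28) is passed completely: s = 0.0000 + (28) = 28.0000
θ = 50° falls in segment 2 (45.1° to 306.4°, uniform, h = -28): β = 50 − 45.1 = 4.9°, B = 261.3°; Δs = -28·4.9/261.3 = -0.5251; s = 28.0000 − 0.5251 = 27.4749

27.4749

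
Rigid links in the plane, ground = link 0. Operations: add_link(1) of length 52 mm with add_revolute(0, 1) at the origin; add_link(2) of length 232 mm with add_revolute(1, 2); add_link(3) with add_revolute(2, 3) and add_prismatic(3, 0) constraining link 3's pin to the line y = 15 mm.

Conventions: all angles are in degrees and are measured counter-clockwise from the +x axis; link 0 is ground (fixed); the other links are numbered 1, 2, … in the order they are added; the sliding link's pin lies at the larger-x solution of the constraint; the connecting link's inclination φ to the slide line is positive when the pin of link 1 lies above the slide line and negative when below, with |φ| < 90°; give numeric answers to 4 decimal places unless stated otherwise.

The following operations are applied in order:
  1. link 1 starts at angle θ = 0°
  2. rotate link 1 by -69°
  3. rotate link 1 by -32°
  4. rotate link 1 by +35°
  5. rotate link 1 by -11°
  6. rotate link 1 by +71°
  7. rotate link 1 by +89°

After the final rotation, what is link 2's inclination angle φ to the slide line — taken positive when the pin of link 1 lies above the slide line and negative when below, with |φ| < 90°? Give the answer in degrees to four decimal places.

geometry: r = 52 mm, L = 232 mm, e = 15 mm; θ starts at 0°
rotate link 1 by -69°: θ ← 0° -69° = -69°
rotate link 1 by -32°: θ ← -69° -32° = -101°
rotate link 1 by +35°: θ ← -101° +35° = -66°
rotate link 1 by -11°: θ ← -66° -11° = -77°
rotate link 1 by +71°: θ ← -77° +71° = -6°
rotate link 1 by +89°: θ ← -6° +89° = 83°
h = r sin θ − e = 51.612400 − 15 = 36.612400
sin φ = h / L = 36.612400 / 232 = 0.15781207
φ = arcsin(0.15781207) = 9.079924°

9.0799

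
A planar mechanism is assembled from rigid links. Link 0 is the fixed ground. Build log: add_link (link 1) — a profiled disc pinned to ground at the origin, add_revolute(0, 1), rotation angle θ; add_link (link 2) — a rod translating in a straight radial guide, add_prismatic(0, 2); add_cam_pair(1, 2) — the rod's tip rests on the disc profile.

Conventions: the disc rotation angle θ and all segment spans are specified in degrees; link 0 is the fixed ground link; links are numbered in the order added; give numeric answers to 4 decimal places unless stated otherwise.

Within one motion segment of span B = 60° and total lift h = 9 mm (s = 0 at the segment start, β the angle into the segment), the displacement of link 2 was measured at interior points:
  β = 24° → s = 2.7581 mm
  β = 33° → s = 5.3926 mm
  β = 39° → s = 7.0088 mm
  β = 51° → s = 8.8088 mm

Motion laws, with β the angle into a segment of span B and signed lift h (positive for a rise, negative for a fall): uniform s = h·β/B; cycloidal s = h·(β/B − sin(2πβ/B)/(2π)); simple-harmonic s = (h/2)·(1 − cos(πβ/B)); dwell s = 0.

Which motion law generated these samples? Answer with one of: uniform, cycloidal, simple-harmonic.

candidates at β/B = r: uniform s = h·r (linear in β); cycloidal s = h·(r − sin(2πr)/(2π)); simple-harmonic s = (h/2)(1 − cos(πr))
β=24°: printed 2.7581 | uniform 3.6000, cycloidal 2.7581, simple-harmonic 3.1094
β=33°: printed 5.3926 | uniform 4.9500, cycloidal 5.3926, simple-harmonic 5.2040
β=39°: printed 7.0088 | uniform 5.8500, cycloidal 7.0088, simple-harmonic 6.5430
β=51°: printed 8.8088 | uniform 7.6500, cycloidal 8.8088, simple-harmonic 8.5095
only one law matches every sample → cycloidal

cycloidal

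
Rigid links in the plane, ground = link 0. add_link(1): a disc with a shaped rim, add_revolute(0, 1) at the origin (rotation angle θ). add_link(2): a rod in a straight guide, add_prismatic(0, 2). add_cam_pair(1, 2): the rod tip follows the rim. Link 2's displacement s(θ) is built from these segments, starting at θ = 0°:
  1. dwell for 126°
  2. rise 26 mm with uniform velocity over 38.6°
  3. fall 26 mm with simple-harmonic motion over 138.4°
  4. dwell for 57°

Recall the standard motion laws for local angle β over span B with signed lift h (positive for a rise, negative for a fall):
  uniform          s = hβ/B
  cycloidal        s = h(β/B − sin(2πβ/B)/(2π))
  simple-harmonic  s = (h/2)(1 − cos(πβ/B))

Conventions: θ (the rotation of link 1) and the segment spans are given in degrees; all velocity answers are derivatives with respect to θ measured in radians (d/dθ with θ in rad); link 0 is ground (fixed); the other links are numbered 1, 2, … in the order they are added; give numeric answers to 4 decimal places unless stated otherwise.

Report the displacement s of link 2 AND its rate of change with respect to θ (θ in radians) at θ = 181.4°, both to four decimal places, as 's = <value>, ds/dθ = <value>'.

segment 1 (0° to 126°, dwell): s unchanged at 0.0000
segment 2 (126° to 164.6°, uniform, h = 26) is passed completely: s = 0.0000 + (26) = 26.0000
θ = 181.4° falls in segment 3 (164.6° to 303°, simple-harmonic, h = -26): β = 181.4 − 164.6 = 16.8°, B = 138.4°; Δs = -26/2·(1 − cos(π·0.1214)) = -0.9339; s = 26.0000 − 0.9339 = 25.0661
velocity in seg [164.6°–303°] (simple-harmonic), θ in radians: β = 16.8° = 0.2932 rad, B = 138.4° = 2.4155 rad; ds/dθ = (πh/(2B)) sin(πβ/B) = (π·(-26)/(2·2.4155)) sin(π·0.1214) = -6.292525 mm/rad

s = 25.0661, ds/dθ = -6.2925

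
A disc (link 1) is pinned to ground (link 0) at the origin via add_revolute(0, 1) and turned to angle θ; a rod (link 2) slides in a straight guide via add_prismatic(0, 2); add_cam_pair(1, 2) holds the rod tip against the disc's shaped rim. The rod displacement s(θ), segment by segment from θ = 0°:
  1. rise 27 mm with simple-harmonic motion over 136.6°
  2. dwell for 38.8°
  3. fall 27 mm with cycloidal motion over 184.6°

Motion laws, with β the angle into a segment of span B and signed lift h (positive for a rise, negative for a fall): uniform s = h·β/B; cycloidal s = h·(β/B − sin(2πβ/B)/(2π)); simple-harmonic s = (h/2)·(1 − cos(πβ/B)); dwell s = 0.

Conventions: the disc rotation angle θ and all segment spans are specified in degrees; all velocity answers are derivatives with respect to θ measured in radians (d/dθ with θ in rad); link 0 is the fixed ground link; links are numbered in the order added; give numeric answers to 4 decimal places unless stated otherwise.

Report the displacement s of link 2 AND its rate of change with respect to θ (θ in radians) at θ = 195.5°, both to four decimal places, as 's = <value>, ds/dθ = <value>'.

segment 1 (0° to 136.6°, simple-harmonic, h = 27) is passed completely: s = 0.0000 + (27) = 27.0000
segment 2 (136.6° to 175.4°, dwell): s unchanged at 27.0000
θ = 195.5° falls in segment 3 (175.4° to 360°, cycloidal, h = -27): β = 195.5 − 175.4 = 20.1°, B = 184.6°; Δs = -27·(0.1089 − sin(2π·0.1089)/(2π)) = -0.2240; s = 27.0000 − 0.2240 = 26.7760
velocity in seg [175.4°–360°] (cycloidal), θ in radians: β = 20.1° = 0.3508 rad, B = 184.6° = 3.2219 rad; ds/dθ = (h/B)(1 − cos(2πβ/B)) = ((-27)/3.2219)(1 − cos(2π·0.1089)) = -1.885851 mm/rad

s = 26.7760, ds/dθ = -1.8859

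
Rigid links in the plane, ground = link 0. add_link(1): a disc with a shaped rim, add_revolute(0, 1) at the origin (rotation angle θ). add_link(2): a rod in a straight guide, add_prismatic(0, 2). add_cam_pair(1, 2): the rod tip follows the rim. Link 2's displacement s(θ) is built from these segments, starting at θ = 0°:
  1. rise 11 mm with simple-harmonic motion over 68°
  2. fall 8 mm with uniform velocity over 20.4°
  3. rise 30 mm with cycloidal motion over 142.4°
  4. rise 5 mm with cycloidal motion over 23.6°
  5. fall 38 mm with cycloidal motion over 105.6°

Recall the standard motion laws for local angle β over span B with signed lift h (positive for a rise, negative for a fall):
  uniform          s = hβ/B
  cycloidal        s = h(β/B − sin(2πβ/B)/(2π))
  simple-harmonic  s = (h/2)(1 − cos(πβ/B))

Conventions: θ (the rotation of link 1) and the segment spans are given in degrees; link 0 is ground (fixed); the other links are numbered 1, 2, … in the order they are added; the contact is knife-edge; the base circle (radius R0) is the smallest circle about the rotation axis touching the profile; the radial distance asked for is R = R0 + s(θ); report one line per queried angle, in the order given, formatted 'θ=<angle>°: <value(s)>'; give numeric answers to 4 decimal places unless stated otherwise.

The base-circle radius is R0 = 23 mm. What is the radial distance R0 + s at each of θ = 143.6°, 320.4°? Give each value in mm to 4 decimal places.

segment 1 (0° to 68°, simple-harmonic, h = 11) is passed completely: s = 0.0000 + (11) = 11.0000
segment 2 (68° to 88.4°, uniform, h = -8) is passed completely: s = 11.0000 + (-8) = 3.0000
θ = 143.6° falls in segment 3 (88.4° to 230.8°, cycloidal, h = 30): β = 143.6 − 88.4 = 55.2°, B = 142.4°; Δs = 30·(0.3876 − sin(2π·0.3876)/(2π)) = 8.5315; s = 3.0000 + 8.5315 = 11.5315
segment 3 (88.4° to 230.8°, cycloidal, h = 30) is passed completely: s = 3.0000 + (30) = 33.0000
segment 4 (230.8° to 254.4°, cycloidal, h = 5) is passed completely: s = 33.0000 + (5) = 38.0000
θ = 320.4° falls in segment 5 (254.4° to 360°, cycloidal, h = -38): β = 320.4 − 254.4 = 66°, B = 105.6°; Δs = -38·(0.6250 − sin(2π·0.6250)/(2π)) = -28.0265; s = 38.0000 − 28.0265 = 9.9735
θ=143.6°: R = R0 + s = 23 + 11.5315 = 34.5315
θ=320.4°: R = R0 + s = 23 + 9.9735 = 32.9735

θ=143.6°: 34.5315
θ=320.4°: 32.9735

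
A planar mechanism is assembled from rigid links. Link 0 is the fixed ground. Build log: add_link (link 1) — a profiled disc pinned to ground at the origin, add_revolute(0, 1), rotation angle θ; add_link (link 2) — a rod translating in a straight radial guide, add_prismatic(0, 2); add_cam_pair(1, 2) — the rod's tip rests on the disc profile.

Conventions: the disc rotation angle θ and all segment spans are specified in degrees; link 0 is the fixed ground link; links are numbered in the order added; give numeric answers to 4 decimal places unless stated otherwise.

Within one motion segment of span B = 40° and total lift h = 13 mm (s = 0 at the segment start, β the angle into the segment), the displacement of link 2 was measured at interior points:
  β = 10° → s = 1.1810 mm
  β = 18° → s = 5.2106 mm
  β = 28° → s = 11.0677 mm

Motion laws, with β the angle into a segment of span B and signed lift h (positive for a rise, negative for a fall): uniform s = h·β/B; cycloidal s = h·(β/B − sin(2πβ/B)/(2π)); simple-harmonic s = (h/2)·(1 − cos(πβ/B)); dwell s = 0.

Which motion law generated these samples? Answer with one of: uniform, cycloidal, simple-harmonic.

candidates at β/B = r: uniform s = h·r (linear in β); cycloidal s = h·(r − sin(2πr)/(2π)); simple-harmonic s = (h/2)(1 − cos(πr))
β=10°: printed 1.1810 | uniform 3.2500, cycloidal 1.1810, simple-harmonic 1.9038
β=18°: printed 5.2106 | uniform 5.8500, cycloidal 5.2106, simple-harmonic 5.4832
β=28°: printed 11.0677 | uniform 9.1000, cycloidal 11.0677, simple-harmonic 10.3206
only one law matches every sample → cycloidal

cycloidal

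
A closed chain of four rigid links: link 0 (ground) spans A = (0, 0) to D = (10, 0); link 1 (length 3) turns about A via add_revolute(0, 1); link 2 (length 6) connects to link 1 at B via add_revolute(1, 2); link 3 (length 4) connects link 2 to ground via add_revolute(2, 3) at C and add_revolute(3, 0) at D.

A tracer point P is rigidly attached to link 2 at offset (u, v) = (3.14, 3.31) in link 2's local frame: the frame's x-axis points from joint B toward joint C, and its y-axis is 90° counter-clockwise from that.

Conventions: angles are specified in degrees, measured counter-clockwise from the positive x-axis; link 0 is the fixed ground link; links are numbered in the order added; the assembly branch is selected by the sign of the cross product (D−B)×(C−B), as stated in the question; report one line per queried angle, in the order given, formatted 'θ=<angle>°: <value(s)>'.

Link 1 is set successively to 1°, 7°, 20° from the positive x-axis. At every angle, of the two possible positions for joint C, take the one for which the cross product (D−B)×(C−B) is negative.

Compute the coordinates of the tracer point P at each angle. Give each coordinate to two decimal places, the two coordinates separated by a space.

A=(0,0), D=(10.00,0)
θ=1°: B = A + 3.00·(cos1°, sin1°) = (2.9995, 0.0524)
θ=1°: |BD| = 7.0007
θ=1°: circle(B,6.00) ∩ circle(D,4.00): a=4.9288, h=3.4216
θ=1°:   candidates: C₊=(7.9538,3.4370) cross=23.953; C₋=(7.9026,-3.4060) cross=-23.953
θ=1°:   branch - wants cross < 0 → take C=(7.9026,-3.4060) (cross=-23.953)
θ=1°: ex = (C−B)/|BC| = (0.8172,-0.5764); ey = (0.5764,0.8172)
θ=1°: P = B + 3.14·ex + 3.31·ey = (7.4733,0.9473)
θ=7°: B = A + 3.00·(cos7°, sin7°) = (2.9776, 0.3656)
θ=7°: |BD| = 7.0319
θ=7°: circle(B,6.00) ∩ circle(D,4.00): a=4.9380, h=3.4082
θ=7°:   candidates: C₊=(8.0862,3.5125) cross=23.966; C₋=(7.7318,-3.2947) cross=-23.966
θ=7°:   branch - wants cross < 0 → take C=(7.7318,-3.2947) (cross=-23.966)
θ=7°: ex = (C−B)/|BC| = (0.7924,-0.6101); ey = (0.6101,0.7924)
θ=7°: P = B + 3.14·ex + 3.31·ey = (7.4849,1.0727)
θ=20°: B = A + 3.00·(cos20°, sin20°) = (2.8191, 1.0261)
θ=20°: |BD| = 7.2539
θ=20°: circle(B,6.00) ∩ circle(D,4.00): a=5.0055, h=3.3083
θ=20°:   candidates: C₊=(8.2422,3.5931) cross=23.998; C₋=(7.3063,-2.9570) cross=-23.998
θ=20°:   branch - wants cross < 0 → take C=(7.3063,-2.9570) (cross=-23.998)
θ=20°: ex = (C−B)/|BC| = (0.7479,-0.6638); ey = (0.6638,0.7479)
θ=20°: P = B + 3.14·ex + 3.31·ey = (7.3647,1.4170)

θ=1°: 7.47 0.95
θ=7°: 7.48 1.07
θ=20°: 7.36 1.42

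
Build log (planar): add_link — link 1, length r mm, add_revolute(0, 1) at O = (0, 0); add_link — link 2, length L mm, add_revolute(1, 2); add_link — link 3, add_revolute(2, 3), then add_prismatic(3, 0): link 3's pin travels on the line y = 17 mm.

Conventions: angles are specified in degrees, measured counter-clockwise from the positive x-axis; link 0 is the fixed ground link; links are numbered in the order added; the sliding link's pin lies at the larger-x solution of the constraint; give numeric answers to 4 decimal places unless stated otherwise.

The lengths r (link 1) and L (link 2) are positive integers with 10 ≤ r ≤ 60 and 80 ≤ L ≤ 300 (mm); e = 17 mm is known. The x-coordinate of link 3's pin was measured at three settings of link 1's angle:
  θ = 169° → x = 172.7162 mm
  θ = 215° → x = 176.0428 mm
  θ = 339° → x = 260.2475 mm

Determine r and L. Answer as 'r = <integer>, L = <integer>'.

constraint per measurement: (x − r cos θ)² + (r sin θ − e)² = L²
subtracting the θ₁ and θ₂ equations cancels the r² and L² terms:
r = (x₁² − x₂²) / (2[(x₁cos θ₁ + e sin θ₁) − (x₂cos θ₂ + e sin θ₂)]) = 46.9993 → r = 47
L² = (x₁ − r cos θ₁)² + (r sin θ₁ − e)² = 47961.0072 → L = 219.0000 → L = 219
check at θ₃=339°: x = 260.2475 (printed 260.2475) ✓

r = 47, L = 219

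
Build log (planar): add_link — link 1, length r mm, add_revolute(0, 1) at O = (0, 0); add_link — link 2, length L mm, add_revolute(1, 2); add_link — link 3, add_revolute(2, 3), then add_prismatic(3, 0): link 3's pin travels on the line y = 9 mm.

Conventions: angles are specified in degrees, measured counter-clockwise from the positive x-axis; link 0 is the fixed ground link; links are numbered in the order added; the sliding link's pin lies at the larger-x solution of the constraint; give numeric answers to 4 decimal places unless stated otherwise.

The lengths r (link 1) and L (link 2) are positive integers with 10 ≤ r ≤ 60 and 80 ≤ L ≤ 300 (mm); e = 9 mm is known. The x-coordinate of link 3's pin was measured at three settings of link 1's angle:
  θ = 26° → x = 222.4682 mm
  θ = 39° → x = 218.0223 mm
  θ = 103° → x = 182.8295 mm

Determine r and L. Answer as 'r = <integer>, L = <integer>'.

constraint per measurement: (x − r cos θ)² + (r sin θ − e)² = L²
subtracting the θ₁ and θ₂ equations cancels the r² and L² terms:
r = (x₁² − x₂²) / (2[(x₁cos θ₁ + e sin θ₁) − (x₂cos θ₂ + e sin θ₂)]) = 34.0003 → r = 34
L² = (x₁ − r cos θ₁)² + (r sin θ₁ − e)² = 36864.0065 → L = 192.0000 → L = 192
check at θ₃=103°: x = 182.8295 (printed 182.8295) ✓

r = 34, L = 192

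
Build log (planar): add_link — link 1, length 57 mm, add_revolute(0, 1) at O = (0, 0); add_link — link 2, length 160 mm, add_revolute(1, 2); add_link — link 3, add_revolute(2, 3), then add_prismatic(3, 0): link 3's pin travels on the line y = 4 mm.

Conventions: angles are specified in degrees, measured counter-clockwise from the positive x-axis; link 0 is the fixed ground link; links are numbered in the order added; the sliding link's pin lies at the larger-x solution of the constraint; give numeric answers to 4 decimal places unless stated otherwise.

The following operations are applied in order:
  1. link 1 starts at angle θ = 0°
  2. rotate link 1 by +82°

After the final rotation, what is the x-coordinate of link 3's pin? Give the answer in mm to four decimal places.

geometry: r = 57 mm, L = 160 mm, e = 4 mm; θ starts at 0°
rotate link 1 by +82°: θ ← 0° +82° = 82°
crank pin P = (r cos θ, r sin θ) = (7.932867, 56.445280)
h = r sin θ − e = 56.445280 − 4 = 52.445280
x = r cos θ + √(L² − h²) = 7.932867 + 151.160486 = 159.093353

159.0934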